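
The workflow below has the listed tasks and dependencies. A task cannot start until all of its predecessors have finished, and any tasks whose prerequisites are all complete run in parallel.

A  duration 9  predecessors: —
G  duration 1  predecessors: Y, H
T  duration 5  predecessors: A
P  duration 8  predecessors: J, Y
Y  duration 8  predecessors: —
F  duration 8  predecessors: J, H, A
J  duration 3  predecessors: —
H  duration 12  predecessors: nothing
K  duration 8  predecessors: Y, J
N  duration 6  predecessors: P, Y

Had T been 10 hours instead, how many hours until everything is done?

Baseline: Y→P→N = 8+8+6 = 22 → 22 hours.
The longest path through T is only 14 hours, so T has float 8.
The critical path is still Y→P→N; finish is now 22 hours.

22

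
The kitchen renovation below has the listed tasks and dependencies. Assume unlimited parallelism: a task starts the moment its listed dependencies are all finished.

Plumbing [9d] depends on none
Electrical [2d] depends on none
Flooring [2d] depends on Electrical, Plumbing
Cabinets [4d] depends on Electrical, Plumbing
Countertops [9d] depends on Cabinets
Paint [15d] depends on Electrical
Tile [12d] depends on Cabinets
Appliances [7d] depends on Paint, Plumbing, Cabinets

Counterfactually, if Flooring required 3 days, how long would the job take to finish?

25

Critical path before the change: Plumbing→Cabinets→Tile = 9+4+12 = 25 giving 25 days.
Flooring is off the critical path — its longest chain is 11 days, giving 14 of slack.
No other chain overtakes it, so the finish is 25 days.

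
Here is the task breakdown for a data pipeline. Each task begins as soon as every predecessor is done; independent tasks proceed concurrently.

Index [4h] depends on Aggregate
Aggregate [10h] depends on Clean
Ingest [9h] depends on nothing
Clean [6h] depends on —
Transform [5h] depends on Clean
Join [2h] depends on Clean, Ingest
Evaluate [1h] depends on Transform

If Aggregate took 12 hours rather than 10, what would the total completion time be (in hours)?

22

Critical path before the change: Clean→Aggregate→Index = 6+10+4 = 20 giving 20 hours.
Aggregate lies on that path, so at 12 hours the path becomes 22 hours.
That remains the longest chain; total 22 hours.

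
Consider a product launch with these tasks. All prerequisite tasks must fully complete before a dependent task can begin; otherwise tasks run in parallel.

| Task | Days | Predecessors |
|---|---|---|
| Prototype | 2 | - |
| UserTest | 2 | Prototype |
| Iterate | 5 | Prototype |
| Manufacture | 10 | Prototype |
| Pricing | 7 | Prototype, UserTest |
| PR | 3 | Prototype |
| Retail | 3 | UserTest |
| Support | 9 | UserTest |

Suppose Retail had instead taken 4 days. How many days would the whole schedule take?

Actual critical path: Prototype→UserTest→Support = 2+2+9 = 13 ⇒ 13 days.
Retail has 6 days of float (longest path through it is 7).
That remains the longest chain; total 13 days.

13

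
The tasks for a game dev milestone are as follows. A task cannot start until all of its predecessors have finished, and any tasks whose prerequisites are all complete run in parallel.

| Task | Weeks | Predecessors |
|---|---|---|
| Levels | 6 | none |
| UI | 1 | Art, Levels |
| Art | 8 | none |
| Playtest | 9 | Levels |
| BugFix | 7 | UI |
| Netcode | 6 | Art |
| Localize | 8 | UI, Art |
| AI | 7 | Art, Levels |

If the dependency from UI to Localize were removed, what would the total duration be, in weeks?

16

Original critical path: Art→UI→Localize = 8+1+8 = 17 ⇒ 17 weeks.
Without UI→Localize, Localize's earliest start moves from 9 to 8.
After: Art→UI→BugFix = 8+1+7 = 16 → 16 weeks.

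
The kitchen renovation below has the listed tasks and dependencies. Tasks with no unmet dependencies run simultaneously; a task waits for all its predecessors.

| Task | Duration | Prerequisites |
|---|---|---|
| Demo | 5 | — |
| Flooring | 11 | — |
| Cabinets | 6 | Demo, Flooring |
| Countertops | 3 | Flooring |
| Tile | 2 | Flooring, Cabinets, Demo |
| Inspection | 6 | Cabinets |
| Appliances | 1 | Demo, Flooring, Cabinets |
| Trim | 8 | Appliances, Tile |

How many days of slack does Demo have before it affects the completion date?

6

The longest chain is Flooring→Cabinets→Tile→Trim = 11+6+2+8 = 27; overall finish 27 days.
Longest path through Demo: 21 days (earliest finish 5, latest finish 11).
So Demo can slip 11 − 5 = 6 days.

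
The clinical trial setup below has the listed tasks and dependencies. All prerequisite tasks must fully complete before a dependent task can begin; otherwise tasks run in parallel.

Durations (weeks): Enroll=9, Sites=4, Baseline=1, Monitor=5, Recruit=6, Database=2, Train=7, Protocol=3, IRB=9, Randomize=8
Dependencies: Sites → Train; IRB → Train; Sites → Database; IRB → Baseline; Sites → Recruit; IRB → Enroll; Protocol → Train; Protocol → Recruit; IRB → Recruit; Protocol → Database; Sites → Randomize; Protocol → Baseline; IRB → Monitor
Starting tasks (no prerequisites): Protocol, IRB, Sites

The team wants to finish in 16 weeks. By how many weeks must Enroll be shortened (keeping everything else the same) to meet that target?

Current finish: 18 weeks; target: 16.
Enroll is on every critical path, so each week cut from Enroll cuts the finish by one (this holds down to a finish of 16).
Need 18 − 16 = 2 weeks off Enroll → Enroll becomes 7 weeks, finish becomes 16.

2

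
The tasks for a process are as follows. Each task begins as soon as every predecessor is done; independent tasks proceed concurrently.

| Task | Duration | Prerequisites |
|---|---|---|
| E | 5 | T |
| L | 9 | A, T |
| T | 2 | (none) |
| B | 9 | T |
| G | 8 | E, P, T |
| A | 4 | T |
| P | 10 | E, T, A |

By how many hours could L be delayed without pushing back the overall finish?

T→E→P→G = 2+5+10+8 = 25 sets the makespan at 25 hours.
The longest chain containing L totals 15 hours.
Slack of L = 16 − 6 = 10 hours.

10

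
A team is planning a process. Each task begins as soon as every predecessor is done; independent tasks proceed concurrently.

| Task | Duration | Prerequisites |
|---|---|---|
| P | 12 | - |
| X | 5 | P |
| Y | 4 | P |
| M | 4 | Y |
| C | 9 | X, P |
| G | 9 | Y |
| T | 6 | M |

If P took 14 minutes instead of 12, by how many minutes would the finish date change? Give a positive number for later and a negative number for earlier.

The binding path is P→X→C = 12+5+9 = 26; finish at 26 minutes.
Since P is critical, the +2 change carries straight to that chain (now 28 minutes).
The critical path is still P→X→C; finish is now 28 minutes.
Change in finish: 28 − 26 = +2 minutes.

2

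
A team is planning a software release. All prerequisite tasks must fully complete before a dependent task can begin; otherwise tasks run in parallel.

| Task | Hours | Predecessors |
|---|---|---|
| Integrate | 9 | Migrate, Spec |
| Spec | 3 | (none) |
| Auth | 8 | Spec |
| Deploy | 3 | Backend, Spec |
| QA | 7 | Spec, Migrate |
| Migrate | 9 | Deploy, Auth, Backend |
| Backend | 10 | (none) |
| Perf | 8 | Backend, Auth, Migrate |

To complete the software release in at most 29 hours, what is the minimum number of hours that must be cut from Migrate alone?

2

Current finish: 31 hours; target: 29.
Migrate is on every critical path, so each hour cut from Migrate cuts the finish by one (this holds down to a finish of 23).
Need 31 − 29 = 2 hours off Migrate → Migrate becomes 7 hours, finish becomes 29.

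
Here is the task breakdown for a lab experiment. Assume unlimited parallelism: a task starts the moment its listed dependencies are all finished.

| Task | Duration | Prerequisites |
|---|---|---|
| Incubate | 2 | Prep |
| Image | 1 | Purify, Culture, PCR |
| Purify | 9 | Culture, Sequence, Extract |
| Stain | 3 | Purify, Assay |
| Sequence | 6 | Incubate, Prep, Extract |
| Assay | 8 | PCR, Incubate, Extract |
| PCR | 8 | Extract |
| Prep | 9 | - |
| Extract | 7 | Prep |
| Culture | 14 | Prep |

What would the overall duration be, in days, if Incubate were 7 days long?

35

The binding path is Prep→Culture→Purify→Stain = 9+14+9+3 = 35; finish at 35 days.
Incubate has 6 days of float (longest path through it is 29).
That remains the longest chain; total 35 days.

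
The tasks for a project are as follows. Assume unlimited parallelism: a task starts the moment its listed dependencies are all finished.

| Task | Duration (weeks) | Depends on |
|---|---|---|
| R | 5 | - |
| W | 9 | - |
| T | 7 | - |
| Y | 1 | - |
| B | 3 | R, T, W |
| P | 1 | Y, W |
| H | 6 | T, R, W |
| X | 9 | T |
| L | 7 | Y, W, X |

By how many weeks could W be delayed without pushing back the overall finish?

The longest chain is T→X→L = 7+9+7 = 23; overall finish 23 weeks.
The longest chain containing W totals 16 weeks.
Float = 23 − 16 = 7.

7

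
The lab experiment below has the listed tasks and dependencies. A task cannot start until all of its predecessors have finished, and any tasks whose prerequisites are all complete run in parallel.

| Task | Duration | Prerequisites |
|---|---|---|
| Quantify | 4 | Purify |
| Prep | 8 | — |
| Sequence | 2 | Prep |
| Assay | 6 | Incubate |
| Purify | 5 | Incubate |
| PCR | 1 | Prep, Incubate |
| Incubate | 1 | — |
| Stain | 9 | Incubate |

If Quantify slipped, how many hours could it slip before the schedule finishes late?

Prep→Sequence = 8+2 = 10 sets the makespan at 10 hours.
Longest path through Quantify: 10 hours (earliest finish 10, latest finish 10).
Float = 10 − 10 = 0.

0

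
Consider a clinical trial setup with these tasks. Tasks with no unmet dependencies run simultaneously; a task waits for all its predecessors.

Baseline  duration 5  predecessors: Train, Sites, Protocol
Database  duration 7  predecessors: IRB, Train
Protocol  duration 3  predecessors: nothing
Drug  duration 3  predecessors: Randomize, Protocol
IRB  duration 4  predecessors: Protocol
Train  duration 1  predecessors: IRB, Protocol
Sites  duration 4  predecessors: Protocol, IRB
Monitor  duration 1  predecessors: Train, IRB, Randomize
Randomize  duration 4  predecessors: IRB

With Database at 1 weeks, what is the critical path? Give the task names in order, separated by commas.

Critical path before the change: Protocol→IRB→Sites→Baseline = 3+4+4+5 = 16 giving 16 weeks.
Database is off the critical path — its longest chain is 15 weeks, giving 1 of slack.
That remains the longest chain; total 16 weeks.

Protocol, IRB, Sites, Baseline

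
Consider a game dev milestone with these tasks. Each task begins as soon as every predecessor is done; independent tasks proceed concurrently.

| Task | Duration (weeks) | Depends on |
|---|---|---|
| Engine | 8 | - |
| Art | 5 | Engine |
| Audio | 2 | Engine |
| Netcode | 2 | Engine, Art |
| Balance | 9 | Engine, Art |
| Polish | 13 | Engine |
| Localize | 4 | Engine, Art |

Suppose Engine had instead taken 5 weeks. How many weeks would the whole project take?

As given, the longest chain is Engine→Art→Balance = 8+5+9 = 22, so the finish is 22 weeks.
Engine is on the critical path; changing it to 5 makes that path 19 weeks.
That remains the longest chain; total 19 weeks.

19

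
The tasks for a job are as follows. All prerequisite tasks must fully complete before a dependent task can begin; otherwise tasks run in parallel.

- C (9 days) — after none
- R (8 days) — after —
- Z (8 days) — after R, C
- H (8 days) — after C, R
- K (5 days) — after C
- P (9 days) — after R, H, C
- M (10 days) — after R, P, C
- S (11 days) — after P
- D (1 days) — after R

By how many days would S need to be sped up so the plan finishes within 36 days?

Current finish: 37 days; target: 36.
S is on every critical path, so each day cut from S cuts the finish by one (this holds down to a finish of 36).
Need 37 − 36 = 1 day off S → S becomes 10 days, finish becomes 36.

1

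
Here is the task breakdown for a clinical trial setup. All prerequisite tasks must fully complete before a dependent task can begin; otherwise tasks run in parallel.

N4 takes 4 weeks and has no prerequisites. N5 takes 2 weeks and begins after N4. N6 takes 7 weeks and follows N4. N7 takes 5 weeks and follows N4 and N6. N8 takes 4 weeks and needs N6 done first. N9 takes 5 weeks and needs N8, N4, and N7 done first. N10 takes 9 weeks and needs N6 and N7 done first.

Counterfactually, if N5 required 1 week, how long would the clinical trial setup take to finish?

As given, the longest chain is N4→N6→N7→N10 = 4+7+5+9 = 25, so the finish is 25 weeks.
N5 is off the critical path — its longest chain is 6 weeks, giving 19 of slack.
No other chain overtakes it, so the finish is 25 weeks.

25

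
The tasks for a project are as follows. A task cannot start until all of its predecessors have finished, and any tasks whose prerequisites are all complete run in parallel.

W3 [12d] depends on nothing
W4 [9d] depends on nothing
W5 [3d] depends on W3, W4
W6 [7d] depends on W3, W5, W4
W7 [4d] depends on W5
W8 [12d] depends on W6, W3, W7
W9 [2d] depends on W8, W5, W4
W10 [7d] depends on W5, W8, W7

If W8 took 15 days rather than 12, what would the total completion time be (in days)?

As given, the longest chain is W3→W5→W6→W8→W10 = 12+3+7+12+7 = 41, so the finish is 41 days.
W8 is on the critical path; changing it to 15 makes that path 44 days.
That remains the longest chain; total 44 days.

44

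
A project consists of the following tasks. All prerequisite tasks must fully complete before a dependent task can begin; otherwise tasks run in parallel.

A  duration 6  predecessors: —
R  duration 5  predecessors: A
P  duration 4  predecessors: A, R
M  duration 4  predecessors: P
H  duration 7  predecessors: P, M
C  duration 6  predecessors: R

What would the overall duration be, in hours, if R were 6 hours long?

27

The binding path is A→R→P→M→H = 6+5+4+4+7 = 26; finish at 26 hours.
Since R is critical, the +1 change carries straight to that chain (now 27 hours).
The critical path is still A→R→P→M→H; finish is now 27 hours.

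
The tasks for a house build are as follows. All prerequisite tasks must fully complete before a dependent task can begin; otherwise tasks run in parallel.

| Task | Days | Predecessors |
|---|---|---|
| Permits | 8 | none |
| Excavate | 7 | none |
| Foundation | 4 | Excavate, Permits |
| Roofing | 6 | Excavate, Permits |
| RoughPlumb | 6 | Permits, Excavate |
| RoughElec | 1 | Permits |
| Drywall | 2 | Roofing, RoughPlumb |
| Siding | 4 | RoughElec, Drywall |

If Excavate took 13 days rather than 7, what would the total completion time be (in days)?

25

As given, the longest chain is Permits→Roofing→Drywall→Siding = 8+6+2+4 = 20, so the finish is 20 days.
Excavate is off the critical path — its longest chain is 19 days, giving 1 of slack.
Now Excavate→Roofing→Drywall→Siding = 13+6+2+4 = 25 is longest, so the finish becomes 25 days.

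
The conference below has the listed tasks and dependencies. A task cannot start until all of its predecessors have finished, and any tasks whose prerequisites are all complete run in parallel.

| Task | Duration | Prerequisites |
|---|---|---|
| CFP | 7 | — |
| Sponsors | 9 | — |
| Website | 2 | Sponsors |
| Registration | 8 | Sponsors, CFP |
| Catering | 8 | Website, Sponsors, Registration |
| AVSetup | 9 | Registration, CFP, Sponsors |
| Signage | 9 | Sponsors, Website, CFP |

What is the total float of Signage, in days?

6

Critical path: Sponsors→Registration→AVSetup = 9+8+9 = 26, so the finish is 26 days.
Longest path through Signage: 20 days (earliest finish 20, latest finish 26).
So Signage can slip 26 − 20 = 6 days.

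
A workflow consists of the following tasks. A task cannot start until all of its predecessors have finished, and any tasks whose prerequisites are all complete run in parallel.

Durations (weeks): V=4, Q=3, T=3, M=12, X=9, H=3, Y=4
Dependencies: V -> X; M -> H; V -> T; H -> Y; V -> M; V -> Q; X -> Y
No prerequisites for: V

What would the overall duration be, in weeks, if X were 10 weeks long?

23

Critical path before the change: V→M→H→Y = 4+12+3+4 = 23 giving 23 weeks.
X is off the critical path — its longest chain is 17 weeks, giving 6 of slack.
The critical path is still V→M→H→Y; finish is now 23 weeks.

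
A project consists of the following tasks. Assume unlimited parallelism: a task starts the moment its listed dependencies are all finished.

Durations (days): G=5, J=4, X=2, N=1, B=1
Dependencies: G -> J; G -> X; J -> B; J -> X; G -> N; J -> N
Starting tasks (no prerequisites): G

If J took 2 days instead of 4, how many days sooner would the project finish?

2

As given, the longest chain is G→J→X = 5+4+2 = 11, so the finish is 11 days.
Since J is critical, the -2 change carries straight to that chain (now 9 days).
That remains the longest chain; total 9 days.
Change in finish: 9 − 11 = -2 days.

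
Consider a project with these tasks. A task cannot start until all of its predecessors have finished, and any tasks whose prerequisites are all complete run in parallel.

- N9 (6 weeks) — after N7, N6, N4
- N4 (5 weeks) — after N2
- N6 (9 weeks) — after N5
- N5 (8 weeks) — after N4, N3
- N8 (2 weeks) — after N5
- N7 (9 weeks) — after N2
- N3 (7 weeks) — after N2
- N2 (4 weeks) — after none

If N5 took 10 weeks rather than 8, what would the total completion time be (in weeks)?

36

Critical path before the change: N2→N3→N5→N6→N9 = 4+7+8+9+6 = 34 giving 34 weeks.
Since N5 is critical, the +2 change carries straight to that chain (now 36 weeks).
No other chain overtakes it, so the finish is 36 weeks.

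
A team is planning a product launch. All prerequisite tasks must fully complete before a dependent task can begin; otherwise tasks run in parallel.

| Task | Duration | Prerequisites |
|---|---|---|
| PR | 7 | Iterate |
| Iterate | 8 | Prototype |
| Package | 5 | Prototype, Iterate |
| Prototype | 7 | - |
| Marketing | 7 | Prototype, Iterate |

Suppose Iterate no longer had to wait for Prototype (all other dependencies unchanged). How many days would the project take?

Before: longest chain Prototype→Iterate→Marketing = 7+8+7 = 22, finish 22.
Without Prototype→Iterate, Iterate's earliest start moves from 7 to 0.
The longest chain is now Iterate→Marketing = 8+7 = 15, so the project takes 15 days.

15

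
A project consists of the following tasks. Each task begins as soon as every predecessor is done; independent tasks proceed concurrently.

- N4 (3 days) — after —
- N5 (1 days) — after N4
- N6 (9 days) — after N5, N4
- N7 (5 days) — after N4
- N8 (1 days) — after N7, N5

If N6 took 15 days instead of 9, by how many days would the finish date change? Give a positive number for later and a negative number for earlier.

The binding path is N4→N5→N6 = 3+1+9 = 13; finish at 13 days.
N6 is on the critical path; changing it to 15 makes that path 19 days.
The critical path is still N4→N5→N6; finish is now 19 days.
Change in finish: 19 − 13 = +6 days.

6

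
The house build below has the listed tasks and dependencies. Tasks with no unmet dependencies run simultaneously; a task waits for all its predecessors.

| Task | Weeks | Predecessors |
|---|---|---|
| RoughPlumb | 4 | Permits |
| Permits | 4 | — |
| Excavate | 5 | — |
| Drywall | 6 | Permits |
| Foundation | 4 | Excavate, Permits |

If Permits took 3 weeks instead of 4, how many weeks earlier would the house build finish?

1

The binding path is Permits→Drywall = 4+6 = 10; finish at 10 weeks.
Permits lies on that path, so at 3 weeks the path becomes 9 weeks.
That remains the longest chain; total 9 weeks.
Change in finish: 9 − 10 = -1 weeks.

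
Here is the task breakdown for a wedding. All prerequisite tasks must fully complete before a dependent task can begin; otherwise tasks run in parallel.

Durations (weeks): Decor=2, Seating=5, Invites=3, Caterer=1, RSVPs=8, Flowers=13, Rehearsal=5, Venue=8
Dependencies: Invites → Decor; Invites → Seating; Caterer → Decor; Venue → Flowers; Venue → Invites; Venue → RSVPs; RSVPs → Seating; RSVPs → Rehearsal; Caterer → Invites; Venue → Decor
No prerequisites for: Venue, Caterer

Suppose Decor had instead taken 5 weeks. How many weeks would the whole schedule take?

As given, the longest chain is Venue→RSVPs→Seating = 8+8+5 = 21, so the finish is 21 weeks.
Decor is off the critical path — its longest chain is 13 weeks, giving 8 of slack.
That remains the longest chain; total 21 weeks.

21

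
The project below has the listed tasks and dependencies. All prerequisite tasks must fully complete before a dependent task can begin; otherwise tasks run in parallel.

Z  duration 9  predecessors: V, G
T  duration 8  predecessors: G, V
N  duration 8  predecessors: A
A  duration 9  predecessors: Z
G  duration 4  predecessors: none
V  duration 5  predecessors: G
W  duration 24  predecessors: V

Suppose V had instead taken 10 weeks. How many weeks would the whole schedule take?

Baseline: G→V→Z→A→N = 4+5+9+9+8 = 35 → 35 weeks.
V lies on that path, so at 10 weeks the path becomes 40 weeks.
That remains the longest chain; total 40 weeks.

40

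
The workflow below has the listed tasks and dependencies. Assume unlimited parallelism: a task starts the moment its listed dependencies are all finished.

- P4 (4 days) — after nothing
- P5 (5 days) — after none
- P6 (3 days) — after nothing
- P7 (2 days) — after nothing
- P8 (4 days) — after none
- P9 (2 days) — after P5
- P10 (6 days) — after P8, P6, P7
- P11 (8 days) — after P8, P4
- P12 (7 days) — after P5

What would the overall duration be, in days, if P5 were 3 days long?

12

Critical path before the change: P5→P12 = 5+7 = 12 giving 12 days.
P5 lies on that path, so at 3 days the path becomes 10 days.
The binding chain switches to P4→P11 = 4+8 = 12; finish 12 days.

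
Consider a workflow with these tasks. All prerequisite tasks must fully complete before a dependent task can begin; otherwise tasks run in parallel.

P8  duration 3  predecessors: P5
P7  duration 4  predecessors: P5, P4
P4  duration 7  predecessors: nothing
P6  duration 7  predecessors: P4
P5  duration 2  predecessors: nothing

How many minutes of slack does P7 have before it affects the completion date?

Critical path: P4→P6 = 7+7 = 14, so the finish is 14 minutes.
P7 finishes as early as 11 and must finish by 14.
Float = 14 − 11 = 3.

3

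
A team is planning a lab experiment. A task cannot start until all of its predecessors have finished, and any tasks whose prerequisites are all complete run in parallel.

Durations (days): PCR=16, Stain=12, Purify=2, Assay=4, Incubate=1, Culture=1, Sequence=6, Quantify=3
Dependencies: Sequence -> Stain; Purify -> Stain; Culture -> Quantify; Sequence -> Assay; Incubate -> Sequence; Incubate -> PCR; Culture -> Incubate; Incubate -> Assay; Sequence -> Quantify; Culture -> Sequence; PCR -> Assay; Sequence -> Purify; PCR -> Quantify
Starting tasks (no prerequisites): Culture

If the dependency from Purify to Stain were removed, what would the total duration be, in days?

With the dependency in place, Culture→Incubate→PCR→Assay = 1+1+16+4 = 22 sets the finish at 22 days.
Without Purify→Stain, Stain's earliest start moves from 10 to 8.
New critical path: Culture→Incubate→PCR→Assay = 1+1+16+4 = 22 ⇒ 22 days.

22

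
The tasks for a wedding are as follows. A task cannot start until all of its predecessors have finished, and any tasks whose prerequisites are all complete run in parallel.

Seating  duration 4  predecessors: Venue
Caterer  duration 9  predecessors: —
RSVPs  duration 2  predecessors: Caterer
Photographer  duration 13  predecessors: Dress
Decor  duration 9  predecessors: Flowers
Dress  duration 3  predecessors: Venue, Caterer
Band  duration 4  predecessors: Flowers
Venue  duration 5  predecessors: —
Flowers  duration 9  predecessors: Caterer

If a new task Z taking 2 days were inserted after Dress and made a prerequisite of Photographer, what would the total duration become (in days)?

27

Originally the job takes 27 days.
With Z inserted, Photographer now waits for max(Dress, Z).
New critical path: Caterer→Dress→Z→Photographer = 9+3+2+13 = 27 ⇒ 27 days.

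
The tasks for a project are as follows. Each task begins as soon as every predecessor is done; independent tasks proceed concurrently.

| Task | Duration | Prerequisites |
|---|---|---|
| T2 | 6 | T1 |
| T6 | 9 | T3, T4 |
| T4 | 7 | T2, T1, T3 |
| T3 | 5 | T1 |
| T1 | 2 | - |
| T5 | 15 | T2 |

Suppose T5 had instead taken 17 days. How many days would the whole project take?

Baseline: T1→T2→T4→T6 = 2+6+7+9 = 24 → 24 days.
T5 is off the critical path — its longest chain is 23 days, giving 1 of slack.
The binding chain switches to T1→T2→T5 = 2+6+17 = 25; finish 25 days.

25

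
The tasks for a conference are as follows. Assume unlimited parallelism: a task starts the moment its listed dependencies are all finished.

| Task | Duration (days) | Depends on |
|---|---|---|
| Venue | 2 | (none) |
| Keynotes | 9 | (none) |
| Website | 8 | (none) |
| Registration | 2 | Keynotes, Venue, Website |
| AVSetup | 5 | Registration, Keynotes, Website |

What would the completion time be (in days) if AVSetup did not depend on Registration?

Before: longest chain Keynotes→Registration→AVSetup = 9+2+5 = 16, finish 16.
Without Registration→AVSetup, AVSetup's earliest start moves from 11 to 9.
The longest chain is now Keynotes→AVSetup = 9+5 = 14, so the schedule takes 14 days.

14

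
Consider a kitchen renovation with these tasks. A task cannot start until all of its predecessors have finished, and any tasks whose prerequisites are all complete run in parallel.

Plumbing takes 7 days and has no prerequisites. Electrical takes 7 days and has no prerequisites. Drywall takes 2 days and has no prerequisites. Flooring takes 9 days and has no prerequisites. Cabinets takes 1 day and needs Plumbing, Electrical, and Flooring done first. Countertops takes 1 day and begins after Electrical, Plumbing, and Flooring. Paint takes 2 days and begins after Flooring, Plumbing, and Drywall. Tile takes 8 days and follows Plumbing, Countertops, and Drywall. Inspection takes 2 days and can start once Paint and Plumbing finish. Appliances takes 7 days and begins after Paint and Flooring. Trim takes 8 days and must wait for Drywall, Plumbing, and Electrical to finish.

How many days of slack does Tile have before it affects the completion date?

0

Critical path: Flooring→Countertops→Tile = 9+1+8 = 18, so the finish is 18 days.
Longest path through Tile: 18 days (earliest finish 18, latest finish 18).
So Tile can slip 18 − 18 = 0 days.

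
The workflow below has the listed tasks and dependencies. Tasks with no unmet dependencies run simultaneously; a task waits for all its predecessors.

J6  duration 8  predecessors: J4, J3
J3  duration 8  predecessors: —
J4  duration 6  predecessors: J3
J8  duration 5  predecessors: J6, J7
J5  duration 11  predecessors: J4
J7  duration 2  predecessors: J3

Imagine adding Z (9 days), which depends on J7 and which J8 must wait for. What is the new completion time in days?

Originally the project takes 27 days.
With Z inserted, J8 now waits for max(J6, J7, Z).
New critical path: J3→J4→J6→J8 = 8+6+8+5 = 27 ⇒ 27 days.

27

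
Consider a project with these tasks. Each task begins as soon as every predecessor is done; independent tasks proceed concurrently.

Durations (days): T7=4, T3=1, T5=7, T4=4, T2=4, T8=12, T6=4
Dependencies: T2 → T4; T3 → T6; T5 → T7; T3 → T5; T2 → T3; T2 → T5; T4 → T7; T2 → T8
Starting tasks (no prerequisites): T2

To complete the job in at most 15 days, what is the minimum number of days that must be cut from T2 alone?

Current finish: 16 days; target: 15.
T2 is on every critical path, so each day cut from T2 cuts the finish by one (this holds down to a finish of 13).
Need 16 − 15 = 1 day off T2 → T2 becomes 3 days, finish becomes 15.

1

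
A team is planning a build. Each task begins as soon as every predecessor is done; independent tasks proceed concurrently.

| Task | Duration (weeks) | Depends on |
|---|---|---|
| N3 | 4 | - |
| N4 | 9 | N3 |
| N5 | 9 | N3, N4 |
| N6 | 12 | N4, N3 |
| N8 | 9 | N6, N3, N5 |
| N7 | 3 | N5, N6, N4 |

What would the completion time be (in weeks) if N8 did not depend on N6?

With the dependency in place, N3→N4→N6→N8 = 4+9+12+9 = 34 sets the finish at 34 weeks.
Without N6→N8, N8's earliest start moves from 25 to 22.
The longest chain is now N3→N4→N5→N8 = 4+9+9+9 = 31, so the project takes 31 weeks.

31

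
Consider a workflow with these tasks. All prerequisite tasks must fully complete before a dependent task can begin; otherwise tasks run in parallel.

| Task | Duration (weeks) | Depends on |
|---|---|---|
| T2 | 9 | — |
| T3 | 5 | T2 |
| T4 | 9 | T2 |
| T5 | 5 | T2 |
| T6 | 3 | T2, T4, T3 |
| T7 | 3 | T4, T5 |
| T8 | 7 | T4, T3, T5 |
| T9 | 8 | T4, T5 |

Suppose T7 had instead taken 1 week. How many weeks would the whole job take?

As given, the longest chain is T2→T4→T9 = 9+9+8 = 26, so the finish is 26 weeks.
T7 is off the critical path — its longest chain is 21 weeks, giving 5 of slack.
The critical path is still T2→T4→T9; finish is now 26 weeks.

26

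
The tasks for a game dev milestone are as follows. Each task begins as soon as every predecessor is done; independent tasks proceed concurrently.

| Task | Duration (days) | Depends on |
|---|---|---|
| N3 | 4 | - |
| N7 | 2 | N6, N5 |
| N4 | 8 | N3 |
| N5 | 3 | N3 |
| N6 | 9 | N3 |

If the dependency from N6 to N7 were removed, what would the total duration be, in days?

13

Original critical path: N3→N6→N7 = 4+9+2 = 15 ⇒ 15 days.
Without N6→N7, N7's earliest start moves from 13 to 7.
After: N3→N6 = 4+9 = 13 → 13 days.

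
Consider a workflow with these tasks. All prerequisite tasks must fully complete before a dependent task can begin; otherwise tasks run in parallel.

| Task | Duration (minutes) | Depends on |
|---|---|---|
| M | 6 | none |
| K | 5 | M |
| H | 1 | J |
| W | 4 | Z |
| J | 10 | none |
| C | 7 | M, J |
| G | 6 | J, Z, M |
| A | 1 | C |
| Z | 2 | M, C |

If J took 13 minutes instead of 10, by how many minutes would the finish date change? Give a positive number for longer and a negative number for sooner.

As given, the longest chain is J→C→Z→G = 10+7+2+6 = 25, so the finish is 25 minutes.
J is on the critical path; changing it to 13 makes that path 28 minutes.
That remains the longest chain; total 28 minutes.
Change in finish: 28 − 25 = +3 minutes.

3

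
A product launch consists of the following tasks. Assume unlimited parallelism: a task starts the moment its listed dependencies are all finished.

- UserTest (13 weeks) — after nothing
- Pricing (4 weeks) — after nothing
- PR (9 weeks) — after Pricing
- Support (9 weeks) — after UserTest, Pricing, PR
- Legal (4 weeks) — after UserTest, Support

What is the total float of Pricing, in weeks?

0

UserTest→Support→Legal = 13+9+4 = 26 sets the makespan at 26 weeks.
Longest path through Pricing: 26 weeks (earliest finish 4, latest finish 4).
Float = 26 − 26 = 0.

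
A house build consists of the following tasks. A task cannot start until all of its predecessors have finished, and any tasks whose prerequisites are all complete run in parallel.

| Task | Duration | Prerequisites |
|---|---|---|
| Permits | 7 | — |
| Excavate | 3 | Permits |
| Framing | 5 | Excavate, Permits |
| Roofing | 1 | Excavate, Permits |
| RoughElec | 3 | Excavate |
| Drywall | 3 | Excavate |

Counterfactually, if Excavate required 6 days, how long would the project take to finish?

18

Baseline: Permits→Excavate→Framing = 7+3+5 = 15 → 15 days.
Excavate is on the critical path; changing it to 6 makes that path 18 days.
That remains the longest chain; total 18 days.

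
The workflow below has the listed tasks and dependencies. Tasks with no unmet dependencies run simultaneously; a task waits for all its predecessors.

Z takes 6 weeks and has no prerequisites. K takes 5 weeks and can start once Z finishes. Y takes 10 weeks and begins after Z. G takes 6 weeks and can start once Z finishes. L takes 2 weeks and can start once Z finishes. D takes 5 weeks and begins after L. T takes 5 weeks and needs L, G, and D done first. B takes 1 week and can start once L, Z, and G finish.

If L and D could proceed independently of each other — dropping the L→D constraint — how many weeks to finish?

Before: longest chain Z→L→D→T = 6+2+5+5 = 18, finish 18.
Without L→D, D's earliest start moves from 8 to 0.
The longest chain is now Z→G→T = 6+6+5 = 17, so the plan takes 17 weeks.

17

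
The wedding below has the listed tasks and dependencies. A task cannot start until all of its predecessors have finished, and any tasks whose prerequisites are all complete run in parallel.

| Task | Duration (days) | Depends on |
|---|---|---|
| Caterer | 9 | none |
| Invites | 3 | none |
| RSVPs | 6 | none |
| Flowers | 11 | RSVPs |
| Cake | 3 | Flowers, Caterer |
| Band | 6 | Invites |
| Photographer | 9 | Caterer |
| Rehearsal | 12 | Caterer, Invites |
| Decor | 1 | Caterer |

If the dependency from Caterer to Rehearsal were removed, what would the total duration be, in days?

Original critical path: Caterer→Rehearsal = 9+12 = 21 ⇒ 21 days.
Without Caterer→Rehearsal, Rehearsal's earliest start moves from 9 to 3.
After: RSVPs→Flowers→Cake = 6+11+3 = 20 → 20 days.

20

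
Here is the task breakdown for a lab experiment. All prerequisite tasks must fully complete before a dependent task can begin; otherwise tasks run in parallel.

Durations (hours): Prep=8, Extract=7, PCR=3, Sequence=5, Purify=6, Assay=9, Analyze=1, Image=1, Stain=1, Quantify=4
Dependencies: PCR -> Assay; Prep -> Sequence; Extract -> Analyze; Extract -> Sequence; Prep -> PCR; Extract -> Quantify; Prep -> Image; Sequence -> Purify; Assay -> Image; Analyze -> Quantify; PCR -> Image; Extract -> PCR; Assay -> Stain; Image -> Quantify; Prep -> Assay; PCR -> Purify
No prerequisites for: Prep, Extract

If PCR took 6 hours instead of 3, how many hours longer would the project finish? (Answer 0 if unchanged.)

Critical path before the change: Prep→PCR→Assay→Image→Quantify = 8+3+9+1+4 = 25 giving 25 hours.
PCR lies on that path, so at 6 hours the path becomes 28 hours.
The critical path is still Prep→PCR→Assay→Image→Quantify; finish is now 28 hours.
Change in finish: 28 − 25 = +3 hours.

3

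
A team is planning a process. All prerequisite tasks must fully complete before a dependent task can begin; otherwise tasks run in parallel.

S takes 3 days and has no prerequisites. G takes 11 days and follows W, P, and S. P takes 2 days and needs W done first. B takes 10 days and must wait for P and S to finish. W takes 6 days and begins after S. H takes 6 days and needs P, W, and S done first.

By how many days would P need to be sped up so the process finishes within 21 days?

1

Current finish: 22 days; target: 21.
P is on every critical path, so each day cut from P cuts the finish by one (this holds down to a finish of 21).
Need 22 − 21 = 1 day off P → P becomes 1 day, finish becomes 21.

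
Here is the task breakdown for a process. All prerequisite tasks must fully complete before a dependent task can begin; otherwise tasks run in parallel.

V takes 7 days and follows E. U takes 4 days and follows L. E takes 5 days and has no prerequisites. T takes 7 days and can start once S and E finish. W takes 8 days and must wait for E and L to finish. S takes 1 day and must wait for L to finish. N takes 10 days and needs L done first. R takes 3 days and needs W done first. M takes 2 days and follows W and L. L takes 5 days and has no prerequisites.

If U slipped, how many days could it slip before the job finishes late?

7

The longest chain is E→W→R = 5+8+3 = 16; overall finish 16 days.
U finishes as early as 9 and must finish by 16.
Float = 16 − 9 = 7.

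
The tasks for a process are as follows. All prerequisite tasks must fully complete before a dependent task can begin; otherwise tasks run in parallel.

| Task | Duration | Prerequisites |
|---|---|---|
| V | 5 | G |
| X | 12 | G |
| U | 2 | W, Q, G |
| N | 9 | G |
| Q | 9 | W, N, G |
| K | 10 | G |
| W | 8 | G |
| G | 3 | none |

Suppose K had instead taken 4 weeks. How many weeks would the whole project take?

23

The binding path is G→N→Q→U = 3+9+9+2 = 23; finish at 23 weeks.
K has 10 weeks of float (longest path through it is 13).
That remains the longest chain; total 23 weeks.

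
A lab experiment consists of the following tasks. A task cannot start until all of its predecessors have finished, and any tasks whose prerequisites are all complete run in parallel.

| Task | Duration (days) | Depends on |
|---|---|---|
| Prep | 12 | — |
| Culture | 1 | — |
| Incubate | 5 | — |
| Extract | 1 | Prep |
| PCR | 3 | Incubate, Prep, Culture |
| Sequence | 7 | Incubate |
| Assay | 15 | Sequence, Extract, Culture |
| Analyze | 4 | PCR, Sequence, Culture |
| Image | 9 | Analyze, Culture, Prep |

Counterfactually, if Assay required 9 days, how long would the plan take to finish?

As given, the longest chain is Prep→Extract→Assay = 12+1+15 = 28, so the finish is 28 days.
Since Assay is critical, the -6 change carries straight to that chain (now 22 days).
The binding chain switches to Prep→PCR→Analyze→Image = 12+3+4+9 = 28; finish 28 days.

28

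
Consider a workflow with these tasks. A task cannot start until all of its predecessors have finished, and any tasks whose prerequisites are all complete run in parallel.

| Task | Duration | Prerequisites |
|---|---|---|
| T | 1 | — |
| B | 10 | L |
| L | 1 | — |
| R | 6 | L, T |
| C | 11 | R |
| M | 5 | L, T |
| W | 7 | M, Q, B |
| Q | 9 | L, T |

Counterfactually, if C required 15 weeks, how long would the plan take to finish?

Actual critical path: L→R→C = 1+6+11 = 18 ⇒ 18 weeks.
Since C is critical, the +4 change carries straight to that chain (now 22 weeks).
That remains the longest chain; total 22 weeks.

22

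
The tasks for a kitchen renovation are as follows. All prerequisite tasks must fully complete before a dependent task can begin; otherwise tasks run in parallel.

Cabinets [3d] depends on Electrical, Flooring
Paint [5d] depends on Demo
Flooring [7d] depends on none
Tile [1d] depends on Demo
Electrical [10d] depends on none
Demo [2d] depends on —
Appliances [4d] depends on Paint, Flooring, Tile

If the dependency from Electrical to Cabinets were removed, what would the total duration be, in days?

Before: longest chain Electrical→Cabinets = 10+3 = 13, finish 13.
Without Electrical→Cabinets, Cabinets's earliest start moves from 10 to 7.
The longest chain is now Demo→Paint→Appliances = 2+5+4 = 11, so the job takes 11 days.

11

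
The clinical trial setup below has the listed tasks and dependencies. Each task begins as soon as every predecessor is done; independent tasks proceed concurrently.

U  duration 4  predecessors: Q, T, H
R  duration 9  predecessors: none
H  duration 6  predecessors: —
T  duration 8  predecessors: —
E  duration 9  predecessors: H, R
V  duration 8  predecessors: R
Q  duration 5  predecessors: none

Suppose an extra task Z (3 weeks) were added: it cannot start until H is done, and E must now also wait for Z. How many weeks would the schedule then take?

Originally the schedule takes 18 weeks.
With Z inserted, E now waits for max(H, R, Z).
New critical path: R→E = 9+9 = 18 ⇒ 18 weeks.

18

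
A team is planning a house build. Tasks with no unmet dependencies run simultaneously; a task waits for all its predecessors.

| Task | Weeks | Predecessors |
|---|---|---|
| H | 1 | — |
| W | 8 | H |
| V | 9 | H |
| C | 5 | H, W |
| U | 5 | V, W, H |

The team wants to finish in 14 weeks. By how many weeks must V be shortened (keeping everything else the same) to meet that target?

Current finish: 15 weeks; target: 14.
V is on every critical path, so each week cut from V cuts the finish by one (this holds down to a finish of 14).
Need 15 − 14 = 1 week off V → V becomes 8 weeks, finish becomes 14.

1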